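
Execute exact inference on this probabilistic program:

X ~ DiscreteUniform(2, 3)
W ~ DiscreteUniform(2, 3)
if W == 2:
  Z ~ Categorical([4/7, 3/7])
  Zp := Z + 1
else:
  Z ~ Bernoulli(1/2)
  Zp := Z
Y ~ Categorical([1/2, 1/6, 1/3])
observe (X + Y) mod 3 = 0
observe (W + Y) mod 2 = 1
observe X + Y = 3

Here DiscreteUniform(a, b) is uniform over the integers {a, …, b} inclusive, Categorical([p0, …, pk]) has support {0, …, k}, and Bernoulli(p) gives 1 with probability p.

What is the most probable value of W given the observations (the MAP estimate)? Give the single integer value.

Enumerate traces; 4 have nonzero weight after conditioning:
  (X=2, W=2, Z=0, Y=1) weight 1/42
  (X=2, W=2, Z=1, Y=1) weight 1/56
  (X=3, W=3, Z=0, Y=0) weight 1/16
  (X=3, W=3, Z=1, Y=0) weight 1/16
Group by W:
  weight(W=2) = 1/24
  weight(W=3) = 1/8
Total weight = 1/24 + 1/8 = 1/6
P(W=2 | obs) = 1/24 / 1/6 = 1/4
P(W=3 | obs) = 1/8 / 1/6 = 3/4
argmax = 3

argmax_v P(W = v | obs) = 3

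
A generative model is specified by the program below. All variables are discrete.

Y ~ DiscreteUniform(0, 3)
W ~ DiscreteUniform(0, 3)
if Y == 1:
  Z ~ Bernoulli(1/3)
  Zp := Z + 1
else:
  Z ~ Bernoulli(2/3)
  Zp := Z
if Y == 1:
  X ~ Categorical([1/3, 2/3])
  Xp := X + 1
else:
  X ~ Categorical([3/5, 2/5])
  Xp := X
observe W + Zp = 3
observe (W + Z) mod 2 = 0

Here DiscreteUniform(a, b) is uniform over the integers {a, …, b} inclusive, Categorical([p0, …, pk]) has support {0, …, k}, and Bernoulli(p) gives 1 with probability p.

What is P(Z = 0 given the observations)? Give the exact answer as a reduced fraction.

Enumerate traces; 4 have nonzero weight after conditioning:
  (Y=1, W=1, Z=1, X=0) weight 1/144
  (Y=1, W=1, Z=1, X=1) weight 1/72
  (Y=1, W=2, Z=0, X=0) weight 1/72
  (Y=1, W=2, Z=0, X=1) weight 1/36
Group by Z:
  weight(Z=0) = 1/24
  weight(Z=1) = 1/48
Total weight = 1/24 + 1/48 = 1/16
P(Z=0 | obs) = 1/24 / 1/16 = 2/3
P(Z=1 | obs) = 1/48 / 1/16 = 1/3

P(Z = 0 | obs) = 2/3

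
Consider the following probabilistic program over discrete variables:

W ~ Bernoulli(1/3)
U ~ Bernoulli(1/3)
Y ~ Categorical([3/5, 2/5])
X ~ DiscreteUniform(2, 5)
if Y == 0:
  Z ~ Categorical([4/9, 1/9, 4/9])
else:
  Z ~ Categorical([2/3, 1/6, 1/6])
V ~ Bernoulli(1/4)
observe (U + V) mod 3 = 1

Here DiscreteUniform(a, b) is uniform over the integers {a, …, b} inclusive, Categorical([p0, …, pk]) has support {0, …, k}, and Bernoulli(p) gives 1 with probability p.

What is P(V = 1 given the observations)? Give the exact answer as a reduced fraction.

Enumerate traces; 96 have nonzero weight after conditioning:
  (W=0, U=0, Y=0, X=2, Z=0, V=1) weight 1/135
  (W=0, U=0, Y=0, X=2, Z=1, V=1) weight 1/540
  (W=0, U=0, Y=0, X=2, Z=2, V=1) weight 1/135
  (W=0, U=0, Y=0, X=3, Z=0, V=1) weight 1/135
  (W=0, U=0, Y=0, X=3, Z=1, V=1) weight 1/540
  (W=0, U=0, Y=0, X=3, Z=2, V=1) weight 1/135
  (W=0, U=0, Y=0, X=4, Z=0, V=1) weight 1/135
  (W=0, U=0, Y=0, X=4, Z=1, V=1) weight 1/540
  (W=0, U=1, Y=0, X=2, Z=0, V=0) weight 1/90
  … 87 more
Group by V:
  weight(V=0) = 1/4
  weight(V=1) = 1/6
Total weight = 1/4 + 1/6 = 5/12
P(V=0 | obs) = 1/4 / 5/12 = 3/5
P(V=1 | obs) = 1/6 / 5/12 = 2/5

P(V = 1 | obs) = 2/5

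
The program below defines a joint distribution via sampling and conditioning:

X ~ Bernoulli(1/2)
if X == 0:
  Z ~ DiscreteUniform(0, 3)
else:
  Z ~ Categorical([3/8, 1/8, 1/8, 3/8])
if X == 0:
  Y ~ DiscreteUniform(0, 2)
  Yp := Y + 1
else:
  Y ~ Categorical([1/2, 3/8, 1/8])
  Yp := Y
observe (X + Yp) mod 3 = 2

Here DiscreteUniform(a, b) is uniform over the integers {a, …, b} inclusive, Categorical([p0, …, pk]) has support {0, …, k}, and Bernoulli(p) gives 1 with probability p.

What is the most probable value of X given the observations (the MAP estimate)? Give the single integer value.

Enumerate traces; 8 have nonzero weight after conditioning:
  (X=0, Z=0, Y=1) weight 1/24
  (X=0, Z=1, Y=1) weight 1/24
  (X=0, Z=2, Y=1) weight 1/24
  (X=0, Z=3, Y=1) weight 1/24
  (X=1, Z=0, Y=1) weight 9/128
  (X=1, Z=1, Y=1) weight 3/128
  (X=1, Z=2, Y=1) weight 3/128
  (X=1, Z=3, Y=1) weight 9/128
Group by X:
  weight(X=0) = 1/6
  weight(X=1) = 3/16
Total weight = 1/6 + 3/16 = 17/48
P(X=0 | obs) = 1/6 / 17/48 = 8/17
P(X=1 | obs) = 3/16 / 17/48 = 9/17
argmax = 1

argmax_v P(X = v | obs) = 1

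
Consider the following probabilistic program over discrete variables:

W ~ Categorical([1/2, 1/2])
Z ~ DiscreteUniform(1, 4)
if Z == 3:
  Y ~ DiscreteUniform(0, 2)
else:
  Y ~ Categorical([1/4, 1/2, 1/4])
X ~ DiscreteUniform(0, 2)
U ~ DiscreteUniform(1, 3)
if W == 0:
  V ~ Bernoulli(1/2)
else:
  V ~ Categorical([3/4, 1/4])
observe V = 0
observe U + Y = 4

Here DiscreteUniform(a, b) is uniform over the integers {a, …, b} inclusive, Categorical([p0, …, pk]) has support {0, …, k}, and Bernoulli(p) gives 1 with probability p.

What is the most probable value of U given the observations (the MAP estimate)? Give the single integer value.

Enumerate traces; 48 have nonzero weight after conditioning:
  (W=0, Z=1, Y=1, X=0, U=3, V=0) weight 1/288
  (W=0, Z=1, Y=1, X=1, U=3, V=0) weight 1/288
  (W=0, Z=1, Y=1, X=2, U=3, V=0) weight 1/288
  (W=0, Z=1, Y=2, X=0, U=2, V=0) weight 1/576
  (W=0, Z=1, Y=2, X=1, U=2, V=0) weight 1/576
  (W=0, Z=1, Y=2, X=2, U=2, V=0) weight 1/576
  (W=0, Z=2, Y=1, X=0, U=3, V=0) weight 1/288
  (W=0, Z=2, Y=1, X=1, U=3, V=0) weight 1/288
  … 40 more
Group by U:
  weight(U=2) = 65/1152
  weight(U=3) = 55/576
Total weight = 65/1152 + 55/576 = 175/1152
P(U=2 | obs) = 65/1152 / 175/1152 = 13/35
P(U=3 | obs) = 55/576 / 175/1152 = 22/35
argmax = 3

argmax_v P(U = v | obs) = 3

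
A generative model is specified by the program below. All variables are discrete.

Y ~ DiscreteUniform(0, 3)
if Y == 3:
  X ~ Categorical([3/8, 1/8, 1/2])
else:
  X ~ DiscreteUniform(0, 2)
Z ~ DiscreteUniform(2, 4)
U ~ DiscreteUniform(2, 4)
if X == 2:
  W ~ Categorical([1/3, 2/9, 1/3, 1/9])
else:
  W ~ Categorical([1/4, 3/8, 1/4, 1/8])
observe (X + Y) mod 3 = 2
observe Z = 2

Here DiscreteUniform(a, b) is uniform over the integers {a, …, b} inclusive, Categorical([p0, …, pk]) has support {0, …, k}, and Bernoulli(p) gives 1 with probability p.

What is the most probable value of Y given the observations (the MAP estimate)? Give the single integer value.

Enumerate traces; 48 have nonzero weight after conditioning:
  (Y=0, X=2, Z=2, U=2, W=0) weight 1/324
  (Y=0, X=2, Z=2, U=2, W=1) weight 1/486
  (Y=0, X=2, Z=2, U=2, W=2) weight 1/324
  (Y=0, X=2, Z=2, U=2, W=3) weight 1/972
  (Y=0, X=2, Z=2, U=3, W=0) weight 1/324
  (Y=0, X=2, Z=2, U=3, W=1) weight 1/486
  (Y=0, X=2, Z=2, U=3, W=2) weight 1/324
  (Y=0, X=2, Z=2, U=3, W=3) weight 1/972
  (Y=1, X=1, Z=2, U=2, W=0) weight 1/432
  (Y=2, X=0, Z=2, U=2, W=0) weight 1/432
  … 38 more
Group by Y:
  weight(Y=0) = 1/36
  weight(Y=1) = 1/36
  weight(Y=2) = 1/36
  weight(Y=3) = 1/24
Total weight = 1/36 + 1/36 + 1/36 + 1/24 = 1/8
P(Y=0 | obs) = 1/36 / 1/8 = 2/9
P(Y=1 | obs) = 1/36 / 1/8 = 2/9
P(Y=2 | obs) = 1/36 / 1/8 = 2/9
P(Y=3 | obs) = 1/24 / 1/8 = 1/3
argmax = 3

argmax_v P(Y = v | obs) = 3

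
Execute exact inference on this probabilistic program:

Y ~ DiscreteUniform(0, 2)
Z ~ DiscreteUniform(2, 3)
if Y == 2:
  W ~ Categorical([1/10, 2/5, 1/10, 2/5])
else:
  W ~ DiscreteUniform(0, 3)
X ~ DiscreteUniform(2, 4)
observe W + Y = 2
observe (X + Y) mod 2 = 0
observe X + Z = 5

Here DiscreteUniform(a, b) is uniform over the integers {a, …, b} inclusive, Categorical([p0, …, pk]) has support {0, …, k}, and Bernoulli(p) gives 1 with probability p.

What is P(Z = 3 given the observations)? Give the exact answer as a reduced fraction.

Enumerate traces; 3 have nonzero weight after conditioning:
  (Y=0, Z=3, W=2, X=2) weight 1/72
  (Y=1, Z=2, W=1, X=3) weight 1/72
  (Y=2, Z=3, W=0, X=2) weight 1/180
Group by Z:
  weight(Z=2) = 1/72
  weight(Z=3) = 7/360
Total weight = 1/72 + 7/360 = 1/30
P(Z=2 | obs) = 1/72 / 1/30 = 5/12
P(Z=3 | obs) = 7/360 / 1/30 = 7/12

P(Z = 3 | obs) = 7/12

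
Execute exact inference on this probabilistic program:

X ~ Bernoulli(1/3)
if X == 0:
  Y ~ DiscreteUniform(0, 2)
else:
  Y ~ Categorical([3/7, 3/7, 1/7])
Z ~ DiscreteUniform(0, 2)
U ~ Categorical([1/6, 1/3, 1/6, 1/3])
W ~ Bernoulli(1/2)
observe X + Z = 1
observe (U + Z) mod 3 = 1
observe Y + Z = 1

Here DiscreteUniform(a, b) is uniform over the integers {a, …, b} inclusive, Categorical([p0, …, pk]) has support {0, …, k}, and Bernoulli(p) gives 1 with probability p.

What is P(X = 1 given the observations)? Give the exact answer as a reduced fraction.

P(X = 1 | obs) = 3/10

Enumerate traces; 6 have nonzero weight after conditioning:
  (X=0, Y=0, Z=1, U=0, W=0) weight 1/162
  (X=0, Y=0, Z=1, U=0, W=1) weight 1/162
  (X=0, Y=0, Z=1, U=3, W=0) weight 1/81
  (X=0, Y=0, Z=1, U=3, W=1) weight 1/81
  (X=1, Y=1, Z=0, U=1, W=0) weight 1/126
  (X=1, Y=1, Z=0, U=1, W=1) weight 1/126
Group by X:
  weight(X=0) = 1/27
  weight(X=1) = 1/63
Total weight = 1/27 + 1/63 = 10/189
P(X=0 | obs) = 1/27 / 10/189 = 7/10
P(X=1 | obs) = 1/63 / 10/189 = 3/10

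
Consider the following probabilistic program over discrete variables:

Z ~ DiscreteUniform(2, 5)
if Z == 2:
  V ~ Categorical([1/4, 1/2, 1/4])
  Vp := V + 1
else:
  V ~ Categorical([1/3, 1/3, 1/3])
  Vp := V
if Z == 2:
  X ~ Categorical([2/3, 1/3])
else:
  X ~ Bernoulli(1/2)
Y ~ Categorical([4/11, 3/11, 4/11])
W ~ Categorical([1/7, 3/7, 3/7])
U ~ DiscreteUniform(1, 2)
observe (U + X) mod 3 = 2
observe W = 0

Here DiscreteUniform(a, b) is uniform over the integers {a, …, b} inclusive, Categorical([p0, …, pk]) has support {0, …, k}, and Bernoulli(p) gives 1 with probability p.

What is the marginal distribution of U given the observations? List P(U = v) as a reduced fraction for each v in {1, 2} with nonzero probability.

P(U=1) = 11/24, P(U=2) = 13/24

Enumerate traces; 72 have nonzero weight after conditioning:
  (Z=2, V=0, X=0, Y=0, W=0, U=2) weight 1/924
  (Z=2, V=0, X=0, Y=1, W=0, U=2) weight 1/1232
  (Z=2, V=0, X=0, Y=2, W=0, U=2) weight 1/924
  (Z=2, V=0, X=1, Y=0, W=0, U=1) weight 1/1848
  (Z=2, V=0, X=1, Y=1, W=0, U=1) weight 1/2464
  (Z=2, V=0, X=1, Y=2, W=0, U=1) weight 1/1848
  (Z=2, V=1, X=0, Y=0, W=0, U=2) weight 1/462
  (Z=2, V=1, X=0, Y=1, W=0, U=2) weight 1/616
  … 64 more
Group by U:
  weight(U=1) = 11/336
  weight(U=2) = 13/336
Total weight = 11/336 + 13/336 = 1/14
P(U=1 | obs) = 11/336 / 1/14 = 11/24
P(U=2 | obs) = 13/336 / 1/14 = 13/24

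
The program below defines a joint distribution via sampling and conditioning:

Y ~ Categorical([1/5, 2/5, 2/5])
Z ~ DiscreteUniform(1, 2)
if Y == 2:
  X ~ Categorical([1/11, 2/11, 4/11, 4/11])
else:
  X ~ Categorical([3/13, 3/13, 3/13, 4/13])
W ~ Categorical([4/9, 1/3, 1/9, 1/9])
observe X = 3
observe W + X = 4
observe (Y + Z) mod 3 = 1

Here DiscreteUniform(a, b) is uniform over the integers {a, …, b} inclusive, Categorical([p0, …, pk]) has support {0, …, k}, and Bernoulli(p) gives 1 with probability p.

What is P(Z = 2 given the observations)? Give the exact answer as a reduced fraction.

P(Z = 2 | obs) = 26/37

Enumerate traces; 2 have nonzero weight after conditioning:
  (Y=0, Z=1, X=3, W=1) weight 2/195
  (Y=2, Z=2, X=3, W=1) weight 4/165
Group by Z:
  weight(Z=1) = 2/195
  weight(Z=2) = 4/165
Total weight = 2/195 + 4/165 = 74/2145
P(Z=1 | obs) = 2/195 / 74/2145 = 11/37
P(Z=2 | obs) = 4/165 / 74/2145 = 26/37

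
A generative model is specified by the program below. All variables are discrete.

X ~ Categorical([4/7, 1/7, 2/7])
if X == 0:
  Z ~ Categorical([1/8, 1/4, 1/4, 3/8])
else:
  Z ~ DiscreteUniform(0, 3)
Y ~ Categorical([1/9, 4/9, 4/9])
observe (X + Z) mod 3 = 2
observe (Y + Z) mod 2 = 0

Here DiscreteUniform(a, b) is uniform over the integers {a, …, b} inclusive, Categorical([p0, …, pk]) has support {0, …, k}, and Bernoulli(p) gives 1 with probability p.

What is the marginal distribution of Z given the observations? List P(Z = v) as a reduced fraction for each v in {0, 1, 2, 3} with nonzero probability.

P(Z=0) = 5/21, P(Z=1) = 2/21, P(Z=2) = 10/21, P(Z=3) = 4/21

Enumerate traces; 6 have nonzero weight after conditioning:
  (X=0, Z=2, Y=0) weight 1/63
  (X=0, Z=2, Y=2) weight 4/63
  (X=1, Z=1, Y=1) weight 1/63
  (X=2, Z=0, Y=0) weight 1/126
  (X=2, Z=0, Y=2) weight 2/63
  (X=2, Z=3, Y=1) weight 2/63
Group by Z:
  weight(Z=0) = 5/126
  weight(Z=1) = 1/63
  weight(Z=2) = 5/63
  weight(Z=3) = 2/63
Total weight = 5/126 + 1/63 + 5/63 + 2/63 = 1/6
P(Z=0 | obs) = 5/126 / 1/6 = 5/21
P(Z=1 | obs) = 1/63 / 1/6 = 2/21
P(Z=2 | obs) = 5/63 / 1/6 = 10/21
P(Z=3 | obs) = 2/63 / 1/6 = 4/21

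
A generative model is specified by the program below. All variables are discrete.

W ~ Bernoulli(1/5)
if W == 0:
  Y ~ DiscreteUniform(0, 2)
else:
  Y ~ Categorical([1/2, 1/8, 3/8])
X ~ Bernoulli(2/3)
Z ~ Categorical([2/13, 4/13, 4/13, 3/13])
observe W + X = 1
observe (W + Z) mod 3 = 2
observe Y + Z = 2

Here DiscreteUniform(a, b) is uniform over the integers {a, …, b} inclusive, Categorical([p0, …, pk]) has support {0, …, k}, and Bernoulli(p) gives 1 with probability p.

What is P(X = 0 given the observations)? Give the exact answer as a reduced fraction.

Enumerate traces; 2 have nonzero weight after conditioning:
  (W=0, Y=0, X=1, Z=2) weight 32/585
  (W=1, Y=1, X=0, Z=1) weight 1/390
Group by X:
  weight(X=0) = 1/390
  weight(X=1) = 32/585
Total weight = 1/390 + 32/585 = 67/1170
P(X=0 | obs) = 1/390 / 67/1170 = 3/67
P(X=1 | obs) = 32/585 / 67/1170 = 64/67

P(X = 0 | obs) = 3/67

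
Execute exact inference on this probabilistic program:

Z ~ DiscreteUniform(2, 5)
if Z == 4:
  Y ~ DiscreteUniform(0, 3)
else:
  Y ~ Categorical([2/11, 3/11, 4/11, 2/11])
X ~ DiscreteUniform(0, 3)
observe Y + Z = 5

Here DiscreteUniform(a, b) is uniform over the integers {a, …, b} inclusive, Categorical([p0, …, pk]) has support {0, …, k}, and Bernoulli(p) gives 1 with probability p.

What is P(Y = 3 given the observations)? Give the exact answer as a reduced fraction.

Enumerate traces; 16 have nonzero weight after conditioning:
  (Z=2, Y=3, X=0) weight 1/88
  (Z=2, Y=3, X=1) weight 1/88
  (Z=2, Y=3, X=2) weight 1/88
  (Z=2, Y=3, X=3) weight 1/88
  (Z=3, Y=2, X=0) weight 1/44
  (Z=3, Y=2, X=1) weight 1/44
  (Z=3, Y=2, X=2) weight 1/44
  (Z=3, Y=2, X=3) weight 1/44
  (Z=4, Y=1, X=0) weight 1/64
  (Z=5, Y=0, X=0) weight 1/88
  … 6 more
Group by Y:
  weight(Y=0) = 1/22
  weight(Y=1) = 1/16
  weight(Y=2) = 1/11
  weight(Y=3) = 1/22
Total weight = 1/22 + 1/16 + 1/11 + 1/22 = 43/176
P(Y=0 | obs) = 1/22 / 43/176 = 8/43
P(Y=1 | obs) = 1/16 / 43/176 = 11/43
P(Y=2 | obs) = 1/11 / 43/176 = 16/43
P(Y=3 | obs) = 1/22 / 43/176 = 8/43

P(Y = 3 | obs) = 8/43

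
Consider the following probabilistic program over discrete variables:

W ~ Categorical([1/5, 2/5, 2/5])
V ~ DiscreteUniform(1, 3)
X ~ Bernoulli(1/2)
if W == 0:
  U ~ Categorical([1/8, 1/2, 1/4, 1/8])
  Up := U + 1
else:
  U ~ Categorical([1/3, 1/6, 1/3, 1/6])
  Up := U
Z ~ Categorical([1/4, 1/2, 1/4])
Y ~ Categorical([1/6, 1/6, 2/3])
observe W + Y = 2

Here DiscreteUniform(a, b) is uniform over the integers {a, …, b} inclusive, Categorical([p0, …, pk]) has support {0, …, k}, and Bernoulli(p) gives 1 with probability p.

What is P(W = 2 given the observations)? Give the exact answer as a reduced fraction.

P(W = 2 | obs) = 1/4

Enumerate traces; 216 have nonzero weight after conditioning:
  (W=0, V=1, X=0, U=0, Z=0, Y=2) weight 1/1440
  (W=0, V=1, X=0, U=0, Z=1, Y=2) weight 1/720
  (W=0, V=1, X=0, U=0, Z=2, Y=2) weight 1/1440
  (W=0, V=1, X=0, U=1, Z=0, Y=2) weight 1/360
  (W=0, V=1, X=0, U=1, Z=1, Y=2) weight 1/180
  (W=0, V=1, X=0, U=1, Z=2, Y=2) weight 1/360
  (W=0, V=1, X=0, U=2, Z=0, Y=2) weight 1/720
  (W=0, V=1, X=0, U=2, Z=1, Y=2) weight 1/360
  (W=1, V=1, X=0, U=0, Z=0, Y=1) weight 1/1080
  (W=2, V=1, X=0, U=0, Z=0, Y=0) weight 1/1080
  … 206 more
Group by W:
  weight(W=0) = 2/15
  weight(W=1) = 1/15
  weight(W=2) = 1/15
Total weight = 2/15 + 1/15 + 1/15 = 4/15
P(W=0 | obs) = 2/15 / 4/15 = 1/2
P(W=1 | obs) = 1/15 / 4/15 = 1/4
P(W=2 | obs) = 1/15 / 4/15 = 1/4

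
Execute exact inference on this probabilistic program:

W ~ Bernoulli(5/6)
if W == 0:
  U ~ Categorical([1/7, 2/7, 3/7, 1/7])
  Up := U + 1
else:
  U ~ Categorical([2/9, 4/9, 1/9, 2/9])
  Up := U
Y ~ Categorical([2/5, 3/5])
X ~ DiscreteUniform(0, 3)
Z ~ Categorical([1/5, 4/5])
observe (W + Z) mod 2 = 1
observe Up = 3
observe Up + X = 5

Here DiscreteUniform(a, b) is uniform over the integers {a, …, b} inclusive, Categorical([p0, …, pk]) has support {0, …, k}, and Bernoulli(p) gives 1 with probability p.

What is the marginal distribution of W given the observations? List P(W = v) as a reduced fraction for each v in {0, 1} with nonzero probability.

Enumerate traces; 4 have nonzero weight after conditioning:
  (W=0, U=2, Y=0, X=2, Z=1) weight 1/175
  (W=0, U=2, Y=1, X=2, Z=1) weight 3/350
  (W=1, U=3, Y=0, X=2, Z=0) weight 1/270
  (W=1, U=3, Y=1, X=2, Z=0) weight 1/180
Group by W:
  weight(W=0) = 1/70
  weight(W=1) = 1/108
Total weight = 1/70 + 1/108 = 89/3780
P(W=0 | obs) = 1/70 / 89/3780 = 54/89
P(W=1 | obs) = 1/108 / 89/3780 = 35/89

P(W=0) = 54/89, P(W=1) = 35/89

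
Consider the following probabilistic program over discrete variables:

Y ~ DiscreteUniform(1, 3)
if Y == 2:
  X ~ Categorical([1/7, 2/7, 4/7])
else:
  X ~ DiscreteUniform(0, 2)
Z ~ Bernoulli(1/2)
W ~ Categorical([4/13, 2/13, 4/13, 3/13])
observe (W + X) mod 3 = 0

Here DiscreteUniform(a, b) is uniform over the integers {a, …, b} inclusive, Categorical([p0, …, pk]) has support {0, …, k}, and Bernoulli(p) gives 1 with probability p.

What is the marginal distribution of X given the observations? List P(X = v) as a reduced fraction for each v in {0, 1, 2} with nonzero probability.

Enumerate traces; 24 have nonzero weight after conditioning:
  (Y=1, X=0, Z=0, W=0) weight 2/117
  (Y=1, X=0, Z=0, W=3) weight 1/78
  (Y=1, X=0, Z=1, W=0) weight 2/117
  (Y=1, X=0, Z=1, W=3) weight 1/78
  (Y=1, X=1, Z=0, W=2) weight 2/117
  (Y=1, X=1, Z=1, W=2) weight 2/117
  (Y=1, X=2, Z=0, W=1) weight 1/117
  (Y=1, X=2, Z=1, W=1) weight 1/117
  … 16 more
Group by X:
  weight(X=0) = 17/117
  weight(X=1) = 80/819
  weight(X=2) = 4/63
Total weight = 17/117 + 80/819 + 4/63 = 251/819
P(X=0 | obs) = 17/117 / 251/819 = 119/251
P(X=1 | obs) = 80/819 / 251/819 = 80/251
P(X=2 | obs) = 4/63 / 251/819 = 52/251

P(X=0) = 119/251, P(X=1) = 80/251, P(X=2) = 52/251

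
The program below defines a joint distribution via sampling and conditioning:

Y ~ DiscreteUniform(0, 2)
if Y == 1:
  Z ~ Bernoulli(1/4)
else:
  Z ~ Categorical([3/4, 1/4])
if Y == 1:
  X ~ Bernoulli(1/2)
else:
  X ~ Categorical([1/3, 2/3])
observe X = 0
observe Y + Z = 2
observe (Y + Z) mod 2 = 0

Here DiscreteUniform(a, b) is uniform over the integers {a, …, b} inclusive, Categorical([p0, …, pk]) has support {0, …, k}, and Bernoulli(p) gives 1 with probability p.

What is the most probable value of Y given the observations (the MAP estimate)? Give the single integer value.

Enumerate traces; 2 have nonzero weight after conditioning:
  (Y=1, Z=1, X=0) weight 1/24
  (Y=2, Z=0, X=0) weight 1/12
Group by Y:
  weight(Y=1) = 1/24
  weight(Y=2) = 1/12
Total weight = 1/24 + 1/12 = 1/8
P(Y=1 | obs) = 1/24 / 1/8 = 1/3
P(Y=2 | obs) = 1/12 / 1/8 = 2/3
argmax = 2

argmax_v P(Y = v | obs) = 2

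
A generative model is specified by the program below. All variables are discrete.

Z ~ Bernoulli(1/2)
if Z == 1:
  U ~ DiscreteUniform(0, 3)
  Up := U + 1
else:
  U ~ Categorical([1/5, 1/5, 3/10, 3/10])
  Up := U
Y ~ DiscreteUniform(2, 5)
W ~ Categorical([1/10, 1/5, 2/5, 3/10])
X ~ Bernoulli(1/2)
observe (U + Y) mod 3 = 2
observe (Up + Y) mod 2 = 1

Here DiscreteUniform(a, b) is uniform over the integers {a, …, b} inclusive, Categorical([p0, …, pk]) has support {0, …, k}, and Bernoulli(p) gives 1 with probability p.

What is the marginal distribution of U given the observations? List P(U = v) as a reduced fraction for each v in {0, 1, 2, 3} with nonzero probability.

Enumerate traces; 48 have nonzero weight after conditioning:
  (Z=0, U=0, Y=5, W=0, X=0) weight 1/800
  (Z=0, U=0, Y=5, W=0, X=1) weight 1/800
  (Z=0, U=0, Y=5, W=1, X=0) weight 1/400
  (Z=0, U=0, Y=5, W=1, X=1) weight 1/400
  (Z=0, U=0, Y=5, W=2, X=0) weight 1/200
  (Z=0, U=0, Y=5, W=2, X=1) weight 1/200
  (Z=0, U=0, Y=5, W=3, X=0) weight 3/800
  (Z=0, U=0, Y=5, W=3, X=1) weight 3/800
  (Z=0, U=1, Y=4, W=0, X=0) weight 1/800
  (Z=0, U=2, Y=3, W=0, X=0) weight 3/1600
  … 38 more
Group by U:
  weight(U=0) = 9/160
  weight(U=1) = 1/40
  weight(U=2) = 3/80
  weight(U=3) = 11/160
Total weight = 9/160 + 1/40 + 3/80 + 11/160 = 3/16
P(U=0 | obs) = 9/160 / 3/16 = 3/10
P(U=1 | obs) = 1/40 / 3/16 = 2/15
P(U=2 | obs) = 3/80 / 3/16 = 1/5
P(U=3 | obs) = 11/160 / 3/16 = 11/30

P(U=0) = 3/10, P(U=1) = 2/15, P(U=2) = 1/5, P(U=3) = 11/30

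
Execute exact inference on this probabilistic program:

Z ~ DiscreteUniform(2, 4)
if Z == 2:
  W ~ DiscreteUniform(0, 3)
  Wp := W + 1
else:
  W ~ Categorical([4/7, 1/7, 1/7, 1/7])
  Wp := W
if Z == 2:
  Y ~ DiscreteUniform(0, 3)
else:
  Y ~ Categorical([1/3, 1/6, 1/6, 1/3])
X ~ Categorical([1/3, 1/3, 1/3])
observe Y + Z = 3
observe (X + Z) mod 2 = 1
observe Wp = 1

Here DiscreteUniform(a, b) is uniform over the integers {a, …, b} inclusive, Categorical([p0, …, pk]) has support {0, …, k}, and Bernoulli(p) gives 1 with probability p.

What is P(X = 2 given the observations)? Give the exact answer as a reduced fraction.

P(X = 2 | obs) = 16/53

Enumerate traces; 3 have nonzero weight after conditioning:
  (Z=2, W=0, Y=1, X=1) weight 1/144
  (Z=3, W=1, Y=0, X=0) weight 1/189
  (Z=3, W=1, Y=0, X=2) weight 1/189
Group by X:
  weight(X=0) = 1/189
  weight(X=1) = 1/144
  weight(X=2) = 1/189
Total weight = 1/189 + 1/144 + 1/189 = 53/3024
P(X=0 | obs) = 1/189 / 53/3024 = 16/53
P(X=1 | obs) = 1/144 / 53/3024 = 21/53
P(X=2 | obs) = 1/189 / 53/3024 = 16/53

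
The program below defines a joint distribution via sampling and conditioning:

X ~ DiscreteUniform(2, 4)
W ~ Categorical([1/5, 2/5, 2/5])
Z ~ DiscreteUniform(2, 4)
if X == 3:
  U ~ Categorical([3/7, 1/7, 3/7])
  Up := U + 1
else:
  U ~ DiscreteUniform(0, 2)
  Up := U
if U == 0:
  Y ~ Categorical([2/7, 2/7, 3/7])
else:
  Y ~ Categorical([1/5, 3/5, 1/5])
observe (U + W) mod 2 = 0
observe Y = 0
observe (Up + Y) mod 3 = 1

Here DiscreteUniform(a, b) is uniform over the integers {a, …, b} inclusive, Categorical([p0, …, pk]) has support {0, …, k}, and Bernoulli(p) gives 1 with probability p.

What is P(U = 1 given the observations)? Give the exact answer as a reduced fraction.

Enumerate traces; 12 have nonzero weight after conditioning:
  (X=2, W=1, Z=2, U=1, Y=0) weight 2/675
  (X=2, W=1, Z=3, U=1, Y=0) weight 2/675
  (X=2, W=1, Z=4, U=1, Y=0) weight 2/675
  (X=3, W=0, Z=2, U=0, Y=0) weight 2/735
  (X=3, W=0, Z=3, U=0, Y=0) weight 2/735
  (X=3, W=0, Z=4, U=0, Y=0) weight 2/735
  (X=3, W=2, Z=2, U=0, Y=0) weight 4/735
  (X=3, W=2, Z=3, U=0, Y=0) weight 4/735
  … 4 more
Group by U:
  weight(U=0) = 6/245
  weight(U=1) = 4/225
Total weight = 6/245 + 4/225 = 466/11025
P(U=0 | obs) = 6/245 / 466/11025 = 135/233
P(U=1 | obs) = 4/225 / 466/11025 = 98/233

P(U = 1 | obs) = 98/233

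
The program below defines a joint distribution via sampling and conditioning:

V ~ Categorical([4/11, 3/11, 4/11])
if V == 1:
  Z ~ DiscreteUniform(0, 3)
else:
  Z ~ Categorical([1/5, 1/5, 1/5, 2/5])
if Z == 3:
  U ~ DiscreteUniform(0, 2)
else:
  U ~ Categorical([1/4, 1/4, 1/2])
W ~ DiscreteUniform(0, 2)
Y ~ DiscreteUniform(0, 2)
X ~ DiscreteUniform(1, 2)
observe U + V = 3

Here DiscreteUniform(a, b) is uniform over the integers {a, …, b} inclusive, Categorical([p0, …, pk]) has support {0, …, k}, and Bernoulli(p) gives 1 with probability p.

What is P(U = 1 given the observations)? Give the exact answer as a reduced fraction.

P(U = 1 | obs) = 136/301

Enumerate traces; 144 have nonzero weight after conditioning:
  (V=1, Z=0, U=2, W=0, Y=0, X=1) weight 1/528
  (V=1, Z=0, U=2, W=0, Y=0, X=2) weight 1/528
  (V=1, Z=0, U=2, W=0, Y=1, X=1) weight 1/528
  (V=1, Z=0, U=2, W=0, Y=1, X=2) weight 1/528
  (V=1, Z=0, U=2, W=0, Y=2, X=1) weight 1/528
  (V=1, Z=0, U=2, W=0, Y=2, X=2) weight 1/528
  (V=1, Z=0, U=2, W=1, Y=0, X=1) weight 1/528
  (V=1, Z=0, U=2, W=1, Y=0, X=2) weight 1/528
  (V=2, Z=0, U=1, W=0, Y=0, X=1) weight 1/990
  … 135 more
Group by U:
  weight(U=1) = 17/165
  weight(U=2) = 1/8
Total weight = 17/165 + 1/8 = 301/1320
P(U=1 | obs) = 17/165 / 301/1320 = 136/301
P(U=2 | obs) = 1/8 / 301/1320 = 165/301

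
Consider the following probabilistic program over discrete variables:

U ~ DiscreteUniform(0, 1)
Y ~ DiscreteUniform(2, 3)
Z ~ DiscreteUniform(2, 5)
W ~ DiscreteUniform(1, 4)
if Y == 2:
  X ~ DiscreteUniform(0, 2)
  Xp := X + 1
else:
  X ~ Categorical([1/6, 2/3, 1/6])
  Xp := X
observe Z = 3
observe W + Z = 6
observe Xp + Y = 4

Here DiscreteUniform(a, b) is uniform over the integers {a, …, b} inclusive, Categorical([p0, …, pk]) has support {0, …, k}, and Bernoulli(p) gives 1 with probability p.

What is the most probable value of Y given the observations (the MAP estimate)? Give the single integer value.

argmax_v P(Y = v | obs) = 3

Enumerate traces; 4 have nonzero weight after conditioning:
  (U=0, Y=2, Z=3, W=3, X=1) weight 1/192
  (U=0, Y=3, Z=3, W=3, X=1) weight 1/96
  (U=1, Y=2, Z=3, W=3, X=1) weight 1/192
  (U=1, Y=3, Z=3, W=3, X=1) weight 1/96
Group by Y:
  weight(Y=2) = 1/96
  weight(Y=3) = 1/48
Total weight = 1/96 + 1/48 = 1/32
P(Y=2 | obs) = 1/96 / 1/32 = 1/3
P(Y=3 | obs) = 1/48 / 1/32 = 2/3
argmax = 3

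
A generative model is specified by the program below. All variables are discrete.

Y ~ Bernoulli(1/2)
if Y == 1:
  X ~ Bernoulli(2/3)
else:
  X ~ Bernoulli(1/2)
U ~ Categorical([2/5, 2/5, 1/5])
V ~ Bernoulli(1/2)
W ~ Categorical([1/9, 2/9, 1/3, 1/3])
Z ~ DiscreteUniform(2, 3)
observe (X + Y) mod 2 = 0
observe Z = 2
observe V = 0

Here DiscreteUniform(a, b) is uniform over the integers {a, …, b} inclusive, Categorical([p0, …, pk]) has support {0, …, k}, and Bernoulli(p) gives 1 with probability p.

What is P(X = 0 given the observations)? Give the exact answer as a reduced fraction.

P(X = 0 | obs) = 3/7

Enumerate traces; 24 have nonzero weight after conditioning:
  (Y=0, X=0, U=0, V=0, W=0, Z=2) weight 1/360
  (Y=0, X=0, U=0, V=0, W=1, Z=2) weight 1/180
  (Y=0, X=0, U=0, V=0, W=2, Z=2) weight 1/120
  (Y=0, X=0, U=0, V=0, W=3, Z=2) weight 1/120
  (Y=0, X=0, U=1, V=0, W=0, Z=2) weight 1/360
  (Y=0, X=0, U=1, V=0, W=1, Z=2) weight 1/180
  (Y=0, X=0, U=1, V=0, W=2, Z=2) weight 1/120
  (Y=0, X=0, U=1, V=0, W=3, Z=2) weight 1/120
  (Y=1, X=1, U=0, V=0, W=0, Z=2) weight 1/270
  … 15 more
Group by X:
  weight(X=0) = 1/16
  weight(X=1) = 1/12
Total weight = 1/16 + 1/12 = 7/48
P(X=0 | obs) = 1/16 / 7/48 = 3/7
P(X=1 | obs) = 1/12 / 7/48 = 4/7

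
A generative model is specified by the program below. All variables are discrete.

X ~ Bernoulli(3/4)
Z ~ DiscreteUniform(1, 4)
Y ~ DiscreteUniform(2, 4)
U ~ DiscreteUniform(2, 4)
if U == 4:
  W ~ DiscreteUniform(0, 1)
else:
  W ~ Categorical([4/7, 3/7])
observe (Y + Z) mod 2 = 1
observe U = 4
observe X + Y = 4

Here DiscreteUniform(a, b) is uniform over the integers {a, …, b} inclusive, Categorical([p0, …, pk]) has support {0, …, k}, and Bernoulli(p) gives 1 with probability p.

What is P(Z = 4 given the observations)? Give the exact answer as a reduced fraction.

P(Z = 4 | obs) = 3/8

Enumerate traces; 8 have nonzero weight after conditioning:
  (X=0, Z=1, Y=4, U=4, W=0) weight 1/288
  (X=0, Z=1, Y=4, U=4, W=1) weight 1/288
  (X=0, Z=3, Y=4, U=4, W=0) weight 1/288
  (X=0, Z=3, Y=4, U=4, W=1) weight 1/288
  (X=1, Z=2, Y=3, U=4, W=0) weight 1/96
  (X=1, Z=2, Y=3, U=4, W=1) weight 1/96
  (X=1, Z=4, Y=3, U=4, W=0) weight 1/96
  (X=1, Z=4, Y=3, U=4, W=1) weight 1/96
Group by Z:
  weight(Z=1) = 1/144
  weight(Z=2) = 1/48
  weight(Z=3) = 1/144
  weight(Z=4) = 1/48
Total weight = 1/144 + 1/48 + 1/144 + 1/48 = 1/18
P(Z=1 | obs) = 1/144 / 1/18 = 1/8
P(Z=2 | obs) = 1/48 / 1/18 = 3/8
P(Z=3 | obs) = 1/144 / 1/18 = 1/8
P(Z=4 | obs) = 1/48 / 1/18 = 3/8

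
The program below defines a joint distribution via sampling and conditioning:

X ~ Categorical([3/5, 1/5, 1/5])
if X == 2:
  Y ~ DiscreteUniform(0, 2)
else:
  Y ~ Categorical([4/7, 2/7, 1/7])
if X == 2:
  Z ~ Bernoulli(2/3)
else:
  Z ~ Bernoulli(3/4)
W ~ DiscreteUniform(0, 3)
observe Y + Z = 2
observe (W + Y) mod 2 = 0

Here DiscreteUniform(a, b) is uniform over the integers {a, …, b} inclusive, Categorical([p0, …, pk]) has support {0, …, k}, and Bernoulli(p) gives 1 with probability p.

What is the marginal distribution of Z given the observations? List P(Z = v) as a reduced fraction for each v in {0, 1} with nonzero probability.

P(Z=0) = 4/21, P(Z=1) = 17/21

Enumerate traces; 12 have nonzero weight after conditioning:
  (X=0, Y=1, Z=1, W=1) weight 9/280
  (X=0, Y=1, Z=1, W=3) weight 9/280
  (X=0, Y=2, Z=0, W=0) weight 3/560
  (X=0, Y=2, Z=0, W=2) weight 3/560
  (X=1, Y=1, Z=1, W=1) weight 3/280
  (X=1, Y=1, Z=1, W=3) weight 3/280
  (X=1, Y=2, Z=0, W=0) weight 1/560
  (X=1, Y=2, Z=0, W=2) weight 1/560
  … 4 more
Group by Z:
  weight(Z=0) = 8/315
  weight(Z=1) = 34/315
Total weight = 8/315 + 34/315 = 2/15
P(Z=0 | obs) = 8/315 / 2/15 = 4/21
P(Z=1 | obs) = 34/315 / 2/15 = 17/21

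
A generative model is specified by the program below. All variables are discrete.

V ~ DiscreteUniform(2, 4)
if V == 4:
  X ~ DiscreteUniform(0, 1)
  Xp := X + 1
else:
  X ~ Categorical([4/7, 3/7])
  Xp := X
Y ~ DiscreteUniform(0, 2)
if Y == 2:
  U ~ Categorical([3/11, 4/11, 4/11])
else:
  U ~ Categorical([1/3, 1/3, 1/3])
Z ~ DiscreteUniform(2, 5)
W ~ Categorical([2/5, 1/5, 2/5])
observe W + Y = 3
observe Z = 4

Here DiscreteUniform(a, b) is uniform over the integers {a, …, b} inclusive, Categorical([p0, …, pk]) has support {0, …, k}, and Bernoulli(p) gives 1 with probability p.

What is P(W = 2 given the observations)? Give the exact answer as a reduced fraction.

P(W = 2 | obs) = 2/3

Enumerate traces; 36 have nonzero weight after conditioning:
  (V=2, X=0, Y=1, U=0, Z=4, W=2) weight 2/945
  (V=2, X=0, Y=1, U=1, Z=4, W=2) weight 2/945
  (V=2, X=0, Y=1, U=2, Z=4, W=2) weight 2/945
  (V=2, X=0, Y=2, U=0, Z=4, W=1) weight 1/1155
  (V=2, X=0, Y=2, U=1, Z=4, W=1) weight 4/3465
  (V=2, X=0, Y=2, U=2, Z=4, W=1) weight 4/3465
  (V=2, X=1, Y=1, U=0, Z=4, W=2) weight 1/630
  (V=2, X=1, Y=1, U=1, Z=4, W=2) weight 1/630
  … 28 more
Group by W:
  weight(W=1) = 1/60
  weight(W=2) = 1/30
Total weight = 1/60 + 1/30 = 1/20
P(W=1 | obs) = 1/60 / 1/20 = 1/3
P(W=2 | obs) = 1/30 / 1/20 = 2/3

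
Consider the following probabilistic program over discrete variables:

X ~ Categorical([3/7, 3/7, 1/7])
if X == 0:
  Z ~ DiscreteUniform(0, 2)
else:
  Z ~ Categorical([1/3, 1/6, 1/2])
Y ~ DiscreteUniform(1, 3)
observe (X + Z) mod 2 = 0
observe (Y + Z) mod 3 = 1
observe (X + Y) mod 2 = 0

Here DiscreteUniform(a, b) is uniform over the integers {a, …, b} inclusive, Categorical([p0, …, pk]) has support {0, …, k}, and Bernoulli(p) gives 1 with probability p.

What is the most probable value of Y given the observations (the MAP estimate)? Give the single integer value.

argmax_v P(Y = v | obs) = 2

Enumerate traces; 3 have nonzero weight after conditioning:
  (X=0, Z=2, Y=2) weight 1/21
  (X=1, Z=1, Y=3) weight 1/42
  (X=2, Z=2, Y=2) weight 1/42
Group by Y:
  weight(Y=2) = 1/14
  weight(Y=3) = 1/42
Total weight = 1/14 + 1/42 = 2/21
P(Y=2 | obs) = 1/14 / 2/21 = 3/4
P(Y=3 | obs) = 1/42 / 2/21 = 1/4
argmax = 2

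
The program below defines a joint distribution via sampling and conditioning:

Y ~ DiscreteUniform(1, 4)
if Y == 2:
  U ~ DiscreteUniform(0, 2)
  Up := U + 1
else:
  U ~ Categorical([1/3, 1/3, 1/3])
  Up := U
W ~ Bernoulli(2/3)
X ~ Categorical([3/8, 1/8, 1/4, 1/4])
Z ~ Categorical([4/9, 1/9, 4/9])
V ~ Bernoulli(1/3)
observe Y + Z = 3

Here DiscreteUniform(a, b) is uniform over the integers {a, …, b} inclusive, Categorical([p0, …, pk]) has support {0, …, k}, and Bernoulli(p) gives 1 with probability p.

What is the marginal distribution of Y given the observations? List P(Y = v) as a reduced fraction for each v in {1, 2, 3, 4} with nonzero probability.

Enumerate traces; 144 have nonzero weight after conditioning:
  (Y=1, U=0, W=0, X=0, Z=2, V=0) weight 1/324
  (Y=1, U=0, W=0, X=0, Z=2, V=1) weight 1/648
  (Y=1, U=0, W=0, X=1, Z=2, V=0) weight 1/972
  (Y=1, U=0, W=0, X=1, Z=2, V=1) weight 1/1944
  (Y=1, U=0, W=0, X=2, Z=2, V=0) weight 1/486
  (Y=1, U=0, W=0, X=2, Z=2, V=1) weight 1/972
  (Y=1, U=0, W=0, X=3, Z=2, V=0) weight 1/486
  (Y=1, U=0, W=0, X=3, Z=2, V=1) weight 1/972
  (Y=2, U=0, W=0, X=0, Z=1, V=0) weight 1/1296
  (Y=3, U=0, W=0, X=0, Z=0, V=0) weight 1/324
  … 134 more
Group by Y:
  weight(Y=1) = 1/9
  weight(Y=2) = 1/36
  weight(Y=3) = 1/9
Total weight = 1/9 + 1/36 + 1/9 = 1/4
P(Y=1 | obs) = 1/9 / 1/4 = 4/9
P(Y=2 | obs) = 1/36 / 1/4 = 1/9
P(Y=3 | obs) = 1/9 / 1/4 = 4/9

P(Y=1) = 4/9, P(Y=2) = 1/9, P(Y=3) = 4/9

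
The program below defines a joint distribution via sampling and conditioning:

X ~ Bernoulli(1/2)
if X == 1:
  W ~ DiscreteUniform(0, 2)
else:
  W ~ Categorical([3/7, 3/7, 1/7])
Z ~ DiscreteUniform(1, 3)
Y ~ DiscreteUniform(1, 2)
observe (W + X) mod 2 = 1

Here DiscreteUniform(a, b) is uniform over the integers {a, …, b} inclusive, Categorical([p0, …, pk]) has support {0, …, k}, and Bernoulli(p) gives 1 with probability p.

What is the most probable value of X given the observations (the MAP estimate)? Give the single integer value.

Enumerate traces; 18 have nonzero weight after conditioning:
  (X=0, W=1, Z=1, Y=1) weight 1/28
  (X=0, W=1, Z=1, Y=2) weight 1/28
  (X=0, W=1, Z=2, Y=1) weight 1/28
  (X=0, W=1, Z=2, Y=2) weight 1/28
  (X=0, W=1, Z=3, Y=1) weight 1/28
  (X=0, W=1, Z=3, Y=2) weight 1/28
  (X=1, W=0, Z=1, Y=1) weight 1/36
  (X=1, W=0, Z=1, Y=2) weight 1/36
  … 10 more
Group by X:
  weight(X=0) = 3/14
  weight(X=1) = 1/3
Total weight = 3/14 + 1/3 = 23/42
P(X=0 | obs) = 3/14 / 23/42 = 9/23
P(X=1 | obs) = 1/3 / 23/42 = 14/23
argmax = 1

argmax_v P(X = v | obs) = 1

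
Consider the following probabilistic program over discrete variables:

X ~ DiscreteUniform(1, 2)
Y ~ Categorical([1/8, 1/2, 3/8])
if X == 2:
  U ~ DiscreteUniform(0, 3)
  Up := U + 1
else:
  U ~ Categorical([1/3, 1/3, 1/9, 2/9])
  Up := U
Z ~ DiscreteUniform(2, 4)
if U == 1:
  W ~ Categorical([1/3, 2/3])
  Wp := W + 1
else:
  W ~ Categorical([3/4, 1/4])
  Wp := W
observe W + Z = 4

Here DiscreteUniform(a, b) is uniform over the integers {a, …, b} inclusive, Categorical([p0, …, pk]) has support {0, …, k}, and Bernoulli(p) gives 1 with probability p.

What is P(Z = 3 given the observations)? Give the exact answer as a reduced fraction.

P(Z = 3 | obs) = 107/288

Enumerate traces; 48 have nonzero weight after conditioning:
  (X=1, Y=0, U=0, Z=3, W=1) weight 1/576
  (X=1, Y=0, U=0, Z=4, W=0) weight 1/192
  (X=1, Y=0, U=1, Z=3, W=1) weight 1/216
  (X=1, Y=0, U=1, Z=4, W=0) weight 1/432
  (X=1, Y=0, U=2, Z=3, W=1) weight 1/1728
  (X=1, Y=0, U=2, Z=4, W=0) weight 1/576
  (X=1, Y=0, U=3, Z=3, W=1) weight 1/864
  (X=1, Y=0, U=3, Z=4, W=0) weight 1/288
  … 40 more
Group by Z:
  weight(Z=3) = 107/864
  weight(Z=4) = 181/864
Total weight = 107/864 + 181/864 = 1/3
P(Z=3 | obs) = 107/864 / 1/3 = 107/288
P(Z=4 | obs) = 181/864 / 1/3 = 181/288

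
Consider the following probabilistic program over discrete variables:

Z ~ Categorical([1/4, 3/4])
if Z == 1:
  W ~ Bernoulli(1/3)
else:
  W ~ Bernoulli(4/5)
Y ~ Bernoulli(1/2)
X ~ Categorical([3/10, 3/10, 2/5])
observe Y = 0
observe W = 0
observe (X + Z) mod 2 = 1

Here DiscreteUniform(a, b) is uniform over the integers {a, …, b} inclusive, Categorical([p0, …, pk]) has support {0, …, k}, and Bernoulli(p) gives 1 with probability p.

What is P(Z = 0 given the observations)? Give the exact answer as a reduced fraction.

P(Z = 0 | obs) = 3/73

Enumerate traces; 3 have nonzero weight after conditioning:
  (Z=0, W=0, Y=0, X=1) weight 3/400
  (Z=1, W=0, Y=0, X=0) weight 3/40
  (Z=1, W=0, Y=0, X=2) weight 1/10
Group by Z:
  weight(Z=0) = 3/400
  weight(Z=1) = 7/40
Total weight = 3/400 + 7/40 = 73/400
P(Z=0 | obs) = 3/400 / 73/400 = 3/73
P(Z=1 | obs) = 7/40 / 73/400 = 70/73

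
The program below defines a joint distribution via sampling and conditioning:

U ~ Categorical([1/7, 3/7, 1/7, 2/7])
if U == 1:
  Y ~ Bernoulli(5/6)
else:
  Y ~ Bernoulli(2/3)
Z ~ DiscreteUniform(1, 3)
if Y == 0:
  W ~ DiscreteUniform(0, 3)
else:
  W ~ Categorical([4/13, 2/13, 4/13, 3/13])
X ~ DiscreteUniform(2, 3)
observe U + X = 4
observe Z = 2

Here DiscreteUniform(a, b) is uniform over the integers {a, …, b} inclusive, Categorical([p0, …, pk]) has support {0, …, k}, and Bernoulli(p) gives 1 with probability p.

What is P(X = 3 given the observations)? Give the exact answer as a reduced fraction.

Enumerate traces; 16 have nonzero weight after conditioning:
  (U=1, Y=0, Z=2, W=0, X=3) weight 1/336
  (U=1, Y=0, Z=2, W=1, X=3) weight 1/336
  (U=1, Y=0, Z=2, W=2, X=3) weight 1/336
  (U=1, Y=0, Z=2, W=3, X=3) weight 1/336
  (U=1, Y=1, Z=2, W=0, X=3) weight 5/273
  (U=1, Y=1, Z=2, W=1, X=3) weight 5/546
  (U=1, Y=1, Z=2, W=2, X=3) weight 5/273
  (U=1, Y=1, Z=2, W=3, X=3) weight 5/364
  (U=2, Y=0, Z=2, W=0, X=2) weight 1/504
  … 7 more
Group by X:
  weight(X=2) = 1/42
  weight(X=3) = 1/14
Total weight = 1/42 + 1/14 = 2/21
P(X=2 | obs) = 1/42 / 2/21 = 1/4
P(X=3 | obs) = 1/14 / 2/21 = 3/4

P(X = 3 | obs) = 3/4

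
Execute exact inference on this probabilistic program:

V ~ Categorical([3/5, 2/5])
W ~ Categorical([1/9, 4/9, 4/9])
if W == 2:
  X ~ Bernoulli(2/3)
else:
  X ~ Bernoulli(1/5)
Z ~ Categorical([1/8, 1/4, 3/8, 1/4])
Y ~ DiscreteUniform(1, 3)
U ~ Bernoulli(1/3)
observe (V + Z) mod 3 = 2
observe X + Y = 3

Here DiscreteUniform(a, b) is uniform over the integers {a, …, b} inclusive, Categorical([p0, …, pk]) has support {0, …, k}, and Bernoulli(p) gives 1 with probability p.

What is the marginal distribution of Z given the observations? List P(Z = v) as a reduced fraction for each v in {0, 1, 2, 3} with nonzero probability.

Enumerate traces; 24 have nonzero weight after conditioning:
  (V=0, W=0, X=0, Z=2, Y=3, U=0) weight 1/225
  (V=0, W=0, X=0, Z=2, Y=3, U=1) weight 1/450
  (V=0, W=0, X=1, Z=2, Y=2, U=0) weight 1/900
  (V=0, W=0, X=1, Z=2, Y=2, U=1) weight 1/1800
  (V=0, W=1, X=0, Z=2, Y=3, U=0) weight 4/225
  (V=0, W=1, X=0, Z=2, Y=3, U=1) weight 2/225
  (V=0, W=1, X=1, Z=2, Y=2, U=0) weight 1/225
  (V=0, W=1, X=1, Z=2, Y=2, U=1) weight 1/450
  (V=1, W=0, X=0, Z=1, Y=3, U=0) weight 4/2025
  … 15 more
Group by Z:
  weight(Z=1) = 1/30
  weight(Z=2) = 3/40
Total weight = 1/30 + 3/40 = 13/120
P(Z=1 | obs) = 1/30 / 13/120 = 4/13
P(Z=2 | obs) = 3/40 / 13/120 = 9/13

P(Z=1) = 4/13, P(Z=2) = 9/13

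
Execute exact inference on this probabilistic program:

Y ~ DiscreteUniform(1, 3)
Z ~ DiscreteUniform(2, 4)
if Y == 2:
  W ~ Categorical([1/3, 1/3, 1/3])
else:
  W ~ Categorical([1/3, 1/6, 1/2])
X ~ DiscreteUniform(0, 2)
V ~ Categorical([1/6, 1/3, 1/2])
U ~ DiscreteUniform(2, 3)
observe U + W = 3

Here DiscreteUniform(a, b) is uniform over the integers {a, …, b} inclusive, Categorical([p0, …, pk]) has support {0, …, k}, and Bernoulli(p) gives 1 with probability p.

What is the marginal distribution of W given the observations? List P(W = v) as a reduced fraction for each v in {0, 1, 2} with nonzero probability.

Enumerate traces; 162 have nonzero weight after conditioning:
  (Y=1, Z=2, W=0, X=0, V=0, U=3) weight 1/972
  (Y=1, Z=2, W=0, X=0, V=1, U=3) weight 1/486
  (Y=1, Z=2, W=0, X=0, V=2, U=3) weight 1/324
  (Y=1, Z=2, W=0, X=1, V=0, U=3) weight 1/972
  (Y=1, Z=2, W=0, X=1, V=1, U=3) weight 1/486
  (Y=1, Z=2, W=0, X=1, V=2, U=3) weight 1/324
  (Y=1, Z=2, W=0, X=2, V=0, U=3) weight 1/972
  (Y=1, Z=2, W=0, X=2, V=1, U=3) weight 1/486
  (Y=1, Z=2, W=1, X=0, V=0, U=2) weight 1/1944
  … 153 more
Group by W:
  weight(W=0) = 1/6
  weight(W=1) = 1/9
Total weight = 1/6 + 1/9 = 5/18
P(W=0 | obs) = 1/6 / 5/18 = 3/5
P(W=1 | obs) = 1/9 / 5/18 = 2/5

P(W=0) = 3/5, P(W=1) = 2/5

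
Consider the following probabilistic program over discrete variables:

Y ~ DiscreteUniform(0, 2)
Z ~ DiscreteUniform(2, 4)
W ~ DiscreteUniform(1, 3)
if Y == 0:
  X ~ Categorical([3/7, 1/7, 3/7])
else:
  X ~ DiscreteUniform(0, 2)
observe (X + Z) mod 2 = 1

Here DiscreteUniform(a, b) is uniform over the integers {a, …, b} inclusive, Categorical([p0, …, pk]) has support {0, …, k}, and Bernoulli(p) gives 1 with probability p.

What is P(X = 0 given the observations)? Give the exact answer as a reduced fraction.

P(X = 0 | obs) = 23/80

Enumerate traces; 36 have nonzero weight after conditioning:
  (Y=0, Z=2, W=1, X=1) weight 1/189
  (Y=0, Z=2, W=2, X=1) weight 1/189
  (Y=0, Z=2, W=3, X=1) weight 1/189
  (Y=0, Z=3, W=1, X=0) weight 1/63
  (Y=0, Z=3, W=1, X=2) weight 1/63
  (Y=0, Z=3, W=2, X=0) weight 1/63
  (Y=0, Z=3, W=2, X=2) weight 1/63
  (Y=0, Z=3, W=3, X=0) weight 1/63
  … 28 more
Group by X:
  weight(X=0) = 23/189
  weight(X=1) = 34/189
  weight(X=2) = 23/189
Total weight = 23/189 + 34/189 + 23/189 = 80/189
P(X=0 | obs) = 23/189 / 80/189 = 23/80
P(X=1 | obs) = 34/189 / 80/189 = 17/40
P(X=2 | obs) = 23/189 / 80/189 = 23/80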